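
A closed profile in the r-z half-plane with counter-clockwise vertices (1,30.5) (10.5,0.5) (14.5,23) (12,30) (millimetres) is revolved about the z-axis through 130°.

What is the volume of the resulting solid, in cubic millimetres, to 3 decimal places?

Volume = 4069.181 mm³

Profile (r,z), 4 vertices: (1,30.5) (10.5,0.5) (14.5,23) (12,30)
edge 0: (1,30.5)→(10.5,0.5)  cross = 1·0.5 − 10.5·30.5 = -319.7500; (r_i+r_j)·cross = 11.5·-319.7500 = -3677.1250
edge 1: (10.5,0.5)→(14.5,23)  cross = 10.5·23 − 14.5·0.5 = 234.2500; (r_i+r_j)·cross = 25·234.2500 = 5856.2500
edge 2: (14.5,23)→(12,30)  cross = 14.5·30 − 12·23 = 159.0000; (r_i+r_j)·cross = 26.5·159.0000 = 4213.5000
edge 3: (12,30)→(1,30.5)  cross = 12·30.5 − 1·30 = 336.0000; (r_i+r_j)·cross = 13·336.0000 = 4368.0000
Σcross = 409.5000 → A = |Σcross|/2 = 204.7500 mm²
Σ(r_i+r_j)·cross = 10760.6250 → first moment M = |Σ|/6 = 1793.4375
R_c = M/A = 1793.4375/204.7500 = 8.7592 mm
θ = 130° = 2.268928 rad
V = θ·R_c·A = 2.268928·8.7592·204.7500 = 4069.181 mm³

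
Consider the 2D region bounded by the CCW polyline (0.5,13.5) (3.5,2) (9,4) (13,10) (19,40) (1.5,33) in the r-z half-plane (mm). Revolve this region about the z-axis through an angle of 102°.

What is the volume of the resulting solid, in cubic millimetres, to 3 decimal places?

Volume = 6762.523 mm³

Profile (r,z), 6 vertices: (0.5,13.5) (3.5,2) (9,4) (13,10) (19,40) (1.5,33)
edge 0: (0.5,13.5)→(3.5,2)  cross = 0.5·2 − 3.5·13.5 = -46.2500; (r_i+r_j)·cross = 4·-46.2500 = -185.0000
edge 1: (3.5,2)→(9,4)  cross = 3.5·4 − 9·2 = -4.0000; (r_i+r_j)·cross = 12.5·-4.0000 = -50.0000
edge 2: (9,4)→(13,10)  cross = 9·10 − 13·4 = 38.0000; (r_i+r_j)·cross = 22·38.0000 = 836.0000
edge 3: (13,10)→(19,40)  cross = 13·40 − 19·10 = 330.0000; (r_i+r_j)·cross = 32·330.0000 = 10560.0000
edge 4: (19,40)→(1.5,33)  cross = 19·33 − 1.5·40 = 567.0000; (r_i+r_j)·cross = 20.5·567.0000 = 11623.5000
edge 5: (1.5,33)→(0.5,13.5)  cross = 1.5·13.5 − 0.5·33 = 3.7500; (r_i+r_j)·cross = 2·3.7500 = 7.5000
Σcross = 888.5000 → A = |Σcross|/2 = 444.2500 mm²
Σ(r_i+r_j)·cross = 22792.0000 → first moment M = |Σ|/6 = 3798.6667
R_c = M/A = 3798.6667/444.2500 = 8.5507 mm
θ = 102° = 1.780236 rad
V = θ·R_c·A = 1.780236·8.5507·444.2500 = 6762.523 mm³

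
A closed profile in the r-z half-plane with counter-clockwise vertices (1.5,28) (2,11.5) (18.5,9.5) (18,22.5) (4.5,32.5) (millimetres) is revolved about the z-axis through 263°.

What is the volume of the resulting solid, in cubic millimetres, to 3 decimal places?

Profile (r,z), 5 vertices: (1.5,28) (2,11.5) (18.5,9.5) (18,22.5) (4.5,32.5)
edge 0: (1.5,28)→(2,11.5)  cross = 1.5·11.5 − 2·28 = -38.7500; (r_i+r_j)·cross = 3.5·-38.7500 = -135.6250
edge 1: (2,11.5)→(18.5,9.5)  cross = 2·9.5 − 18.5·11.5 = -193.7500; (r_i+r_j)·cross = 20.5·-193.7500 = -3971.8750
edge 2: (18.5,9.5)→(18,22.5)  cross = 18.5·22.5 − 18·9.5 = 245.2500; (r_i+r_j)·cross = 36.5·245.2500 = 8951.6250
edge 3: (18,22.5)→(4.5,32.5)  cross = 18·32.5 − 4.5·22.5 = 483.7500; (r_i+r_j)·cross = 22.5·483.7500 = 10884.3750
edge 4: (4.5,32.5)→(1.5,28)  cross = 4.5·28 − 1.5·32.5 = 77.2500; (r_i+r_j)·cross = 6·77.2500 = 463.5000
Σcross = 573.7500 → A = |Σcross|/2 = 286.8750 mm²
Σ(r_i+r_j)·cross = 16192.0000 → first moment M = |Σ|/6 = 2698.6667
R_c = M/A = 2698.6667/286.8750 = 9.4071 mm
θ = 263° = 4.590216 rad
V = θ·R_c·A = 4.590216·9.4071·286.8750 = 12387.463 mm³

Volume = 12387.463 mm³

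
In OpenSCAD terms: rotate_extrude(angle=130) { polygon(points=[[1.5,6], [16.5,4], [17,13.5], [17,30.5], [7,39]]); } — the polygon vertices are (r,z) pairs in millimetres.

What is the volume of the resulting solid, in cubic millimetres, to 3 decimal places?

Profile (r,z), 5 vertices: (1.5,6) (16.5,4) (17,13.5) (17,30.5) (7,39)
edge 0: (1.5,6)→(16.5,4)  cross = 1.5·4 − 16.5·6 = -93.0000; (r_i+r_j)·cross = 18·-93.0000 = -1674.0000
edge 1: (16.5,4)→(17,13.5)  cross = 16.5·13.5 − 17·4 = 154.7500; (r_i+r_j)·cross = 33.5·154.7500 = 5184.1250
edge 2: (17,13.5)→(17,30.5)  cross = 17·30.5 − 17·13.5 = 289.0000; (r_i+r_j)·cross = 34·289.0000 = 9826.0000
edge 3: (17,30.5)→(7,39)  cross = 17·39 − 7·30.5 = 449.5000; (r_i+r_j)·cross = 24·449.5000 = 10788.0000
edge 4: (7,39)→(1.5,6)  cross = 7·6 − 1.5·39 = -16.5000; (r_i+r_j)·cross = 8.5·-16.5000 = -140.2500
Σcross = 783.7500 → A = |Σcross|/2 = 391.8750 mm²
Σ(r_i+r_j)·cross = 23983.8750 → first moment M = |Σ|/6 = 3997.3125
R_c = M/A = 3997.3125/391.8750 = 10.2005 mm
θ = 130° = 2.268928 rad
V = θ·R_c·A = 2.268928·10.2005·391.8750 = 9069.614 mm³

Volume = 9069.614 mm³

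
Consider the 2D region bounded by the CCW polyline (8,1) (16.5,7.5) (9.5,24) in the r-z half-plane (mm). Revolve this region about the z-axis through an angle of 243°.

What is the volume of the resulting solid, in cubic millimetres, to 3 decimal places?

Profile (r,z), 3 vertices: (8,1) (16.5,7.5) (9.5,24)
edge 0: (8,1)→(16.5,7.5)  cross = 8·7.5 − 16.5·1 = 43.5000; (r_i+r_j)·cross = 24.5·43.5000 = 1065.7500
edge 1: (16.5,7.5)→(9.5,24)  cross = 16.5·24 − 9.5·7.5 = 324.7500; (r_i+r_j)·cross = 26·324.7500 = 8443.5000
edge 2: (9.5,24)→(8,1)  cross = 9.5·1 − 8·24 = -182.5000; (r_i+r_j)·cross = 17.5·-182.5000 = -3193.7500
Σcross = 185.7500 → A = |Σcross|/2 = 92.8750 mm²
Σ(r_i+r_j)·cross = 6315.5000 → first moment M = |Σ|/6 = 1052.5833
R_c = M/A = 1052.5833/92.8750 = 11.3333 mm
θ = 243° = 4.241150 rad
V = θ·R_c·A = 4.241150·11.3333·92.8750 = 4464.164 mm³

Volume = 4464.164 mm³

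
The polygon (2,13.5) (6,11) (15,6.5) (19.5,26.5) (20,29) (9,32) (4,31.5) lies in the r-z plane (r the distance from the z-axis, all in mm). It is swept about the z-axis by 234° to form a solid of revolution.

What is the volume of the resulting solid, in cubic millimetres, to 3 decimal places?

Volume = 14010.829 mm³

Profile (r,z), 7 vertices: (2,13.5) (6,11) (15,6.5) (19.5,26.5) (20,29) (9,32) (4,31.5)
edge 0: (2,13.5)→(6,11)  cross = 2·11 − 6·13.5 = -59.0000; (r_i+r_j)·cross = 8·-59.0000 = -472.0000
edge 1: (6,11)→(15,6.5)  cross = 6·6.5 − 15·11 = -126.0000; (r_i+r_j)·cross = 21·-126.0000 = -2646.0000
edge 2: (15,6.5)→(19.5,26.5)  cross = 15·26.5 − 19.5·6.5 = 270.7500; (r_i+r_j)·cross = 34.5·270.7500 = 9340.8750
edge 3: (19.5,26.5)→(20,29)  cross = 19.5·29 − 20·26.5 = 35.5000; (r_i+r_j)·cross = 39.5·35.5000 = 1402.2500
edge 4: (20,29)→(9,32)  cross = 20·32 − 9·29 = 379.0000; (r_i+r_j)·cross = 29·379.0000 = 10991.0000
edge 5: (9,32)→(4,31.5)  cross = 9·31.5 − 4·32 = 155.5000; (r_i+r_j)·cross = 13·155.5000 = 2021.5000
edge 6: (4,31.5)→(2,13.5)  cross = 4·13.5 − 2·31.5 = -9.0000; (r_i+r_j)·cross = 6·-9.0000 = -54.0000
Σcross = 646.7500 → A = |Σcross|/2 = 323.3750 mm²
Σ(r_i+r_j)·cross = 20583.6250 → first moment M = |Σ|/6 = 3430.6042
R_c = M/A = 3430.6042/323.3750 = 10.6087 mm
θ = 234° = 4.084070 rad
V = θ·R_c·A = 4.084070·10.6087·323.3750 = 14010.829 mm³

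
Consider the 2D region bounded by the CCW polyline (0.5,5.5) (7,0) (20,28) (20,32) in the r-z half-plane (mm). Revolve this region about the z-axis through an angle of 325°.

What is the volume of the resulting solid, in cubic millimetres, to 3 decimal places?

Profile (r,z), 4 vertices: (0.5,5.5) (7,0) (20,28) (20,32)
edge 0: (0.5,5.5)→(7,0)  cross = 0.5·0 − 7·5.5 = -38.5000; (r_i+r_j)·cross = 7.5·-38.5000 = -288.7500
edge 1: (7,0)→(20,28)  cross = 7·28 − 20·0 = 196.0000; (r_i+r_j)·cross = 27·196.0000 = 5292.0000
edge 2: (20,28)→(20,32)  cross = 20·32 − 20·28 = 80.0000; (r_i+r_j)·cross = 40·80.0000 = 3200.0000
edge 3: (20,32)→(0.5,5.5)  cross = 20·5.5 − 0.5·32 = 94.0000; (r_i+r_j)·cross = 20.5·94.0000 = 1927.0000
Σcross = 331.5000 → A = |Σcross|/2 = 165.7500 mm²
Σ(r_i+r_j)·cross = 10130.2500 → first moment M = |Σ|/6 = 1688.3750
R_c = M/A = 1688.3750/165.7500 = 10.1863 mm
θ = 325° = 5.672320 rad
V = θ·R_c·A = 5.672320·10.1863·165.7500 = 9577.003 mm³

Volume = 9577.003 mm³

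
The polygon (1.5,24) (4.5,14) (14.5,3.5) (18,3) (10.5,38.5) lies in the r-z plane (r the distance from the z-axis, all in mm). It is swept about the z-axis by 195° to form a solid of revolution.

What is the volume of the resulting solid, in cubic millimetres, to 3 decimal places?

Profile (r,z), 5 vertices: (1.5,24) (4.5,14) (14.5,3.5) (18,3) (10.5,38.5)
edge 0: (1.5,24)→(4.5,14)  cross = 1.5·14 − 4.5·24 = -87.0000; (r_i+r_j)·cross = 6·-87.0000 = -522.0000
edge 1: (4.5,14)→(14.5,3.5)  cross = 4.5·3.5 − 14.5·14 = -187.2500; (r_i+r_j)·cross = 19·-187.2500 = -3557.7500
edge 2: (14.5,3.5)→(18,3)  cross = 14.5·3 − 18·3.5 = -19.5000; (r_i+r_j)·cross = 32.5·-19.5000 = -633.7500
edge 3: (18,3)→(10.5,38.5)  cross = 18·38.5 − 10.5·3 = 661.5000; (r_i+r_j)·cross = 28.5·661.5000 = 18852.7500
edge 4: (10.5,38.5)→(1.5,24)  cross = 10.5·24 − 1.5·38.5 = 194.2500; (r_i+r_j)·cross = 12·194.2500 = 2331.0000
Σcross = 562.0000 → A = |Σcross|/2 = 281.0000 mm²
Σ(r_i+r_j)·cross = 16470.2500 → first moment M = |Σ|/6 = 2745.0417
R_c = M/A = 2745.0417/281.0000 = 9.7688 mm
θ = 195° = 3.403392 rad
V = θ·R_c·A = 3.403392·9.7688·281.0000 = 9342.453 mm³

Volume = 9342.453 mm³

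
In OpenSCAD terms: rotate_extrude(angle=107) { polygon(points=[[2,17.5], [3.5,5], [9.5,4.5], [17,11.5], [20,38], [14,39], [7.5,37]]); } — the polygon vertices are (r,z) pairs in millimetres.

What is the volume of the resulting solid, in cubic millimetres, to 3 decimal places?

Volume = 9147.454 mm³

Profile (r,z), 7 vertices: (2,17.5) (3.5,5) (9.5,4.5) (17,11.5) (20,38) (14,39) (7.5,37)
edge 0: (2,17.5)→(3.5,5)  cross = 2·5 − 3.5·17.5 = -51.2500; (r_i+r_j)·cross = 5.5·-51.2500 = -281.8750
edge 1: (3.5,5)→(9.5,4.5)  cross = 3.5·4.5 − 9.5·5 = -31.7500; (r_i+r_j)·cross = 13·-31.7500 = -412.7500
edge 2: (9.5,4.5)→(17,11.5)  cross = 9.5·11.5 − 17·4.5 = 32.7500; (r_i+r_j)·cross = 26.5·32.7500 = 867.8750
edge 3: (17,11.5)→(20,38)  cross = 17·38 − 20·11.5 = 416.0000; (r_i+r_j)·cross = 37·416.0000 = 15392.0000
edge 4: (20,38)→(14,39)  cross = 20·39 − 14·38 = 248.0000; (r_i+r_j)·cross = 34·248.0000 = 8432.0000
edge 5: (14,39)→(7.5,37)  cross = 14·37 − 7.5·39 = 225.5000; (r_i+r_j)·cross = 21.5·225.5000 = 4848.2500
edge 6: (7.5,37)→(2,17.5)  cross = 7.5·17.5 − 2·37 = 57.2500; (r_i+r_j)·cross = 9.5·57.2500 = 543.8750
Σcross = 896.5000 → A = |Σcross|/2 = 448.2500 mm²
Σ(r_i+r_j)·cross = 29389.3750 → first moment M = |Σ|/6 = 4898.2292
R_c = M/A = 4898.2292/448.2500 = 10.9274 mm
θ = 107° = 1.867502 rad
V = θ·R_c·A = 1.867502·10.9274·448.2500 = 9147.454 mm³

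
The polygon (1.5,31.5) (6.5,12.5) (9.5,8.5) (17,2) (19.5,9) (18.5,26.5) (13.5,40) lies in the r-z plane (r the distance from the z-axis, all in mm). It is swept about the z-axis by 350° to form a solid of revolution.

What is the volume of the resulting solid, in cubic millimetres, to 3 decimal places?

Volume = 29883.018 mm³

Profile (r,z), 7 vertices: (1.5,31.5) (6.5,12.5) (9.5,8.5) (17,2) (19.5,9) (18.5,26.5) (13.5,40)
edge 0: (1.5,31.5)→(6.5,12.5)  cross = 1.5·12.5 − 6.5·31.5 = -186.0000; (r_i+r_j)·cross = 8·-186.0000 = -1488.0000
edge 1: (6.5,12.5)→(9.5,8.5)  cross = 6.5·8.5 − 9.5·12.5 = -63.5000; (r_i+r_j)·cross = 16·-63.5000 = -1016.0000
edge 2: (9.5,8.5)→(17,2)  cross = 9.5·2 − 17·8.5 = -125.5000; (r_i+r_j)·cross = 26.5·-125.5000 = -3325.7500
edge 3: (17,2)→(19.5,9)  cross = 17·9 − 19.5·2 = 114.0000; (r_i+r_j)·cross = 36.5·114.0000 = 4161.0000
edge 4: (19.5,9)→(18.5,26.5)  cross = 19.5·26.5 − 18.5·9 = 350.2500; (r_i+r_j)·cross = 38·350.2500 = 13309.5000
edge 5: (18.5,26.5)→(13.5,40)  cross = 18.5·40 − 13.5·26.5 = 382.2500; (r_i+r_j)·cross = 32·382.2500 = 12232.0000
edge 6: (13.5,40)→(1.5,31.5)  cross = 13.5·31.5 − 1.5·40 = 365.2500; (r_i+r_j)·cross = 15·365.2500 = 5478.7500
Σcross = 836.7500 → A = |Σcross|/2 = 418.3750 mm²
Σ(r_i+r_j)·cross = 29351.5000 → first moment M = |Σ|/6 = 4891.9167
R_c = M/A = 4891.9167/418.3750 = 11.6927 mm
θ = 350° = 6.108652 rad
V = θ·R_c·A = 6.108652·11.6927·418.3750 = 29883.018 mm³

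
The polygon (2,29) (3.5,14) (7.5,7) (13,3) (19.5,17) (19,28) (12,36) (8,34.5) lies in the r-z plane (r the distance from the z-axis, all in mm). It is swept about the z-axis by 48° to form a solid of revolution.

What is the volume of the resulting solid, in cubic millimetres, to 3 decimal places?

Volume = 3645.748 mm³

Profile (r,z), 8 vertices: (2,29) (3.5,14) (7.5,7) (13,3) (19.5,17) (19,28) (12,36) (8,34.5)
edge 0: (2,29)→(3.5,14)  cross = 2·14 − 3.5·29 = -73.5000; (r_i+r_j)·cross = 5.5·-73.5000 = -404.2500
edge 1: (3.5,14)→(7.5,7)  cross = 3.5·7 − 7.5·14 = -80.5000; (r_i+r_j)·cross = 11·-80.5000 = -885.5000
edge 2: (7.5,7)→(13,3)  cross = 7.5·3 − 13·7 = -68.5000; (r_i+r_j)·cross = 20.5·-68.5000 = -1404.2500
edge 3: (13,3)→(19.5,17)  cross = 13·17 − 19.5·3 = 162.5000; (r_i+r_j)·cross = 32.5·162.5000 = 5281.2500
edge 4: (19.5,17)→(19,28)  cross = 19.5·28 − 19·17 = 223.0000; (r_i+r_j)·cross = 38.5·223.0000 = 8585.5000
edge 5: (19,28)→(12,36)  cross = 19·36 − 12·28 = 348.0000; (r_i+r_j)·cross = 31·348.0000 = 10788.0000
edge 6: (12,36)→(8,34.5)  cross = 12·34.5 − 8·36 = 126.0000; (r_i+r_j)·cross = 20·126.0000 = 2520.0000
edge 7: (8,34.5)→(2,29)  cross = 8·29 − 2·34.5 = 163.0000; (r_i+r_j)·cross = 10·163.0000 = 1630.0000
Σcross = 800.0000 → A = |Σcross|/2 = 400.0000 mm²
Σ(r_i+r_j)·cross = 26110.7500 → first moment M = |Σ|/6 = 4351.7917
R_c = M/A = 4351.7917/400.0000 = 10.8795 mm
θ = 48° = 0.837758 rad
V = θ·R_c·A = 0.837758·10.8795·400.0000 = 3645.748 mm³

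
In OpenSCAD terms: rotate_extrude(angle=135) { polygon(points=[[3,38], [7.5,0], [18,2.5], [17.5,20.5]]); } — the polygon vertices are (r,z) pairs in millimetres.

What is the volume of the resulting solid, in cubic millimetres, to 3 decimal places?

Volume = 8405.233 mm³

Profile (r,z), 4 vertices: (3,38) (7.5,0) (18,2.5) (17.5,20.5)
edge 0: (3,38)→(7.5,0)  cross = 3·0 − 7.5·38 = -285.0000; (r_i+r_j)·cross = 10.5·-285.0000 = -2992.5000
edge 1: (7.5,0)→(18,2.5)  cross = 7.5·2.5 − 18·0 = 18.7500; (r_i+r_j)·cross = 25.5·18.7500 = 478.1250
edge 2: (18,2.5)→(17.5,20.5)  cross = 18·20.5 − 17.5·2.5 = 325.2500; (r_i+r_j)·cross = 35.5·325.2500 = 11546.3750
edge 3: (17.5,20.5)→(3,38)  cross = 17.5·38 − 3·20.5 = 603.5000; (r_i+r_j)·cross = 20.5·603.5000 = 12371.7500
Σcross = 662.5000 → A = |Σcross|/2 = 331.2500 mm²
Σ(r_i+r_j)·cross = 21403.7500 → first moment M = |Σ|/6 = 3567.2917
R_c = M/A = 3567.2917/331.2500 = 10.7692 mm
θ = 135° = 2.356194 rad
V = θ·R_c·A = 2.356194·10.7692·331.2500 = 8405.233 mm³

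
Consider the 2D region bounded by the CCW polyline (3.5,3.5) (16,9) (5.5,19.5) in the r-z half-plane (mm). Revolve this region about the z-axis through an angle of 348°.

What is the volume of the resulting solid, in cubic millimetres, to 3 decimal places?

Volume = 4783.075 mm³

Profile (r,z), 3 vertices: (3.5,3.5) (16,9) (5.5,19.5)
edge 0: (3.5,3.5)→(16,9)  cross = 3.5·9 − 16·3.5 = -24.5000; (r_i+r_j)·cross = 19.5·-24.5000 = -477.7500
edge 1: (16,9)→(5.5,19.5)  cross = 16·19.5 − 5.5·9 = 262.5000; (r_i+r_j)·cross = 21.5·262.5000 = 5643.7500
edge 2: (5.5,19.5)→(3.5,3.5)  cross = 5.5·3.5 − 3.5·19.5 = -49.0000; (r_i+r_j)·cross = 9·-49.0000 = -441.0000
Σcross = 189.0000 → A = |Σcross|/2 = 94.5000 mm²
Σ(r_i+r_j)·cross = 4725.0000 → first moment M = |Σ|/6 = 787.5000
R_c = M/A = 787.5000/94.5000 = 8.3333 mm
θ = 348° = 6.073746 rad
V = θ·R_c·A = 6.073746·8.3333·94.5000 = 4783.075 mm³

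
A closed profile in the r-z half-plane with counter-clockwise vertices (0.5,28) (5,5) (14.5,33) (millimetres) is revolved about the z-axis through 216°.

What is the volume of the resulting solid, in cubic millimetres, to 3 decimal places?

Profile (r,z), 3 vertices: (0.5,28) (5,5) (14.5,33)
edge 0: (0.5,28)→(5,5)  cross = 0.5·5 − 5·28 = -137.5000; (r_i+r_j)·cross = 5.5·-137.5000 = -756.2500
edge 1: (5,5)→(14.5,33)  cross = 5·33 − 14.5·5 = 92.5000; (r_i+r_j)·cross = 19.5·92.5000 = 1803.7500
edge 2: (14.5,33)→(0.5,28)  cross = 14.5·28 − 0.5·33 = 389.5000; (r_i+r_j)·cross = 15·389.5000 = 5842.5000
Σcross = 344.5000 → A = |Σcross|/2 = 172.2500 mm²
Σ(r_i+r_j)·cross = 6890.0000 → first moment M = |Σ|/6 = 1148.3333
R_c = M/A = 1148.3333/172.2500 = 6.6667 mm
θ = 216° = 3.769911 rad
V = θ·R_c·A = 3.769911·6.6667·172.2500 = 4329.115 mm³

Volume = 4329.115 mm³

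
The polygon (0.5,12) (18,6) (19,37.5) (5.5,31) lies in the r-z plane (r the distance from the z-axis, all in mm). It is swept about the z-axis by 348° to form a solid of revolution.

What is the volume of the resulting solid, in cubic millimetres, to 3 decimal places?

Profile (r,z), 4 vertices: (0.5,12) (18,6) (19,37.5) (5.5,31)
edge 0: (0.5,12)→(18,6)  cross = 0.5·6 − 18·12 = -213.0000; (r_i+r_j)·cross = 18.5·-213.0000 = -3940.5000
edge 1: (18,6)→(19,37.5)  cross = 18·37.5 − 19·6 = 561.0000; (r_i+r_j)·cross = 37·561.0000 = 20757.0000
edge 2: (19,37.5)→(5.5,31)  cross = 19·31 − 5.5·37.5 = 382.7500; (r_i+r_j)·cross = 24.5·382.7500 = 9377.3750
edge 3: (5.5,31)→(0.5,12)  cross = 5.5·12 − 0.5·31 = 50.5000; (r_i+r_j)·cross = 6·50.5000 = 303.0000
Σcross = 781.2500 → A = |Σcross|/2 = 390.6250 mm²
Σ(r_i+r_j)·cross = 26496.8750 → first moment M = |Σ|/6 = 4416.1458
R_c = M/A = 4416.1458/390.6250 = 11.3053 mm
θ = 348° = 6.073746 rad
V = θ·R_c·A = 6.073746·11.3053·390.6250 = 26822.547 mm³

Volume = 26822.547 mm³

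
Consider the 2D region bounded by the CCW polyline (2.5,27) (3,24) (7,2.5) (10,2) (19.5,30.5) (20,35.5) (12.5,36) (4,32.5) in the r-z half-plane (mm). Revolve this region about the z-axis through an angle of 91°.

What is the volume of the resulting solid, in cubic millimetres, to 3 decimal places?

Profile (r,z), 8 vertices: (2.5,27) (3,24) (7,2.5) (10,2) (19.5,30.5) (20,35.5) (12.5,36) (4,32.5)
edge 0: (2.5,27)→(3,24)  cross = 2.5·24 − 3·27 = -21.0000; (r_i+r_j)·cross = 5.5·-21.0000 = -115.5000
edge 1: (3,24)→(7,2.5)  cross = 3·2.5 − 7·24 = -160.5000; (r_i+r_j)·cross = 10·-160.5000 = -1605.0000
edge 2: (7,2.5)→(10,2)  cross = 7·2 − 10·2.5 = -11.0000; (r_i+r_j)·cross = 17·-11.0000 = -187.0000
edge 3: (10,2)→(19.5,30.5)  cross = 10·30.5 − 19.5·2 = 266.0000; (r_i+r_j)·cross = 29.5·266.0000 = 7847.0000
edge 4: (19.5,30.5)→(20,35.5)  cross = 19.5·35.5 − 20·30.5 = 82.2500; (r_i+r_j)·cross = 39.5·82.2500 = 3248.8750
edge 5: (20,35.5)→(12.5,36)  cross = 20·36 − 12.5·35.5 = 276.2500; (r_i+r_j)·cross = 32.5·276.2500 = 8978.1250
edge 6: (12.5,36)→(4,32.5)  cross = 12.5·32.5 − 4·36 = 262.2500; (r_i+r_j)·cross = 16.5·262.2500 = 4327.1250
edge 7: (4,32.5)→(2.5,27)  cross = 4·27 − 2.5·32.5 = 26.7500; (r_i+r_j)·cross = 6.5·26.7500 = 173.8750
Σcross = 721.0000 → A = |Σcross|/2 = 360.5000 mm²
Σ(r_i+r_j)·cross = 22667.5000 → first moment M = |Σ|/6 = 3777.9167
R_c = M/A = 3777.9167/360.5000 = 10.4797 mm
θ = 91° = 1.588250 rad
V = θ·R_c·A = 1.588250·10.4797·360.5000 = 6000.275 mm³

Volume = 6000.275 mm³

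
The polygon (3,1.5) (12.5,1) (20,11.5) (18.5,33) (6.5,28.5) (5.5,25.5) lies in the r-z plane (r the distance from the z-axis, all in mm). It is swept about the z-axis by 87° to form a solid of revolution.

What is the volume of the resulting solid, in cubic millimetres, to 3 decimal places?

Volume = 7172.967 mm³

Profile (r,z), 6 vertices: (3,1.5) (12.5,1) (20,11.5) (18.5,33) (6.5,28.5) (5.5,25.5)
edge 0: (3,1.5)→(12.5,1)  cross = 3·1 − 12.5·1.5 = -15.7500; (r_i+r_j)·cross = 15.5·-15.7500 = -244.1250
edge 1: (12.5,1)→(20,11.5)  cross = 12.5·11.5 − 20·1 = 123.7500; (r_i+r_j)·cross = 32.5·123.7500 = 4021.8750
edge 2: (20,11.5)→(18.5,33)  cross = 20·33 − 18.5·11.5 = 447.2500; (r_i+r_j)·cross = 38.5·447.2500 = 17219.1250
edge 3: (18.5,33)→(6.5,28.5)  cross = 18.5·28.5 − 6.5·33 = 312.7500; (r_i+r_j)·cross = 25·312.7500 = 7818.7500
edge 4: (6.5,28.5)→(5.5,25.5)  cross = 6.5·25.5 − 5.5·28.5 = 9.0000; (r_i+r_j)·cross = 12·9.0000 = 108.0000
edge 5: (5.5,25.5)→(3,1.5)  cross = 5.5·1.5 − 3·25.5 = -68.2500; (r_i+r_j)·cross = 8.5·-68.2500 = -580.1250
Σcross = 808.7500 → A = |Σcross|/2 = 404.3750 mm²
Σ(r_i+r_j)·cross = 28343.5000 → first moment M = |Σ|/6 = 4723.9167
R_c = M/A = 4723.9167/404.3750 = 11.6820 mm
θ = 87° = 1.518436 rad
V = θ·R_c·A = 1.518436·11.6820·404.3750 = 7172.967 mm³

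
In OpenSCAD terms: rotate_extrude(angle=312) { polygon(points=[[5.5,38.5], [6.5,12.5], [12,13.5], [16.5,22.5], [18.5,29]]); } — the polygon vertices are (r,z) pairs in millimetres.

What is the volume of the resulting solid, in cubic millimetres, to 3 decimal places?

Volume = 12217.497 mm³

Profile (r,z), 5 vertices: (5.5,38.5) (6.5,12.5) (12,13.5) (16.5,22.5) (18.5,29)
edge 0: (5.5,38.5)→(6.5,12.5)  cross = 5.5·12.5 − 6.5·38.5 = -181.5000; (r_i+r_j)·cross = 12·-181.5000 = -2178.0000
edge 1: (6.5,12.5)→(12,13.5)  cross = 6.5·13.5 − 12·12.5 = -62.2500; (r_i+r_j)·cross = 18.5·-62.2500 = -1151.6250
edge 2: (12,13.5)→(16.5,22.5)  cross = 12·22.5 − 16.5·13.5 = 47.2500; (r_i+r_j)·cross = 28.5·47.2500 = 1346.6250
edge 3: (16.5,22.5)→(18.5,29)  cross = 16.5·29 − 18.5·22.5 = 62.2500; (r_i+r_j)·cross = 35·62.2500 = 2178.7500
edge 4: (18.5,29)→(5.5,38.5)  cross = 18.5·38.5 − 5.5·29 = 552.7500; (r_i+r_j)·cross = 24·552.7500 = 13266.0000
Σcross = 418.5000 → A = |Σcross|/2 = 209.2500 mm²
Σ(r_i+r_j)·cross = 13461.7500 → first moment M = |Σ|/6 = 2243.6250
R_c = M/A = 2243.6250/209.2500 = 10.7222 mm
θ = 312° = 5.445427 rad
V = θ·R_c·A = 5.445427·10.7222·209.2500 = 12217.497 mm³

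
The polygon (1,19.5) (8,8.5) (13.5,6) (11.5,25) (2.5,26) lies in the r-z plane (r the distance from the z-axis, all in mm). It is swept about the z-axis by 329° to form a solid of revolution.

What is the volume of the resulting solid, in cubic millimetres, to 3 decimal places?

Profile (r,z), 5 vertices: (1,19.5) (8,8.5) (13.5,6) (11.5,25) (2.5,26)
edge 0: (1,19.5)→(8,8.5)  cross = 1·8.5 − 8·19.5 = -147.5000; (r_i+r_j)·cross = 9·-147.5000 = -1327.5000
edge 1: (8,8.5)→(13.5,6)  cross = 8·6 − 13.5·8.5 = -66.7500; (r_i+r_j)·cross = 21.5·-66.7500 = -1435.1250
edge 2: (13.5,6)→(11.5,25)  cross = 13.5·25 − 11.5·6 = 268.5000; (r_i+r_j)·cross = 25·268.5000 = 6712.5000
edge 3: (11.5,25)→(2.5,26)  cross = 11.5·26 − 2.5·25 = 236.5000; (r_i+r_j)·cross = 14·236.5000 = 3311.0000
edge 4: (2.5,26)→(1,19.5)  cross = 2.5·19.5 − 1·26 = 22.7500; (r_i+r_j)·cross = 3.5·22.7500 = 79.6250
Σcross = 313.5000 → A = |Σcross|/2 = 156.7500 mm²
Σ(r_i+r_j)·cross = 7340.5000 → first moment M = |Σ|/6 = 1223.4167
R_c = M/A = 1223.4167/156.7500 = 7.8049 mm
θ = 329° = 5.742133 rad
V = θ·R_c·A = 5.742133·7.8049·156.7500 = 7025.022 mm³

Volume = 7025.022 mm³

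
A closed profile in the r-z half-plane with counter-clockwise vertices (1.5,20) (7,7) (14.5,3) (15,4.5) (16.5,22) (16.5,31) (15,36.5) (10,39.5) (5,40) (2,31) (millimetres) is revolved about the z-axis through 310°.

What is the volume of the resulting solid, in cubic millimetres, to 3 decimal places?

Volume = 21888.374 mm³

Profile (r,z), 10 vertices: (1.5,20) (7,7) (14.5,3) (15,4.5) (16.5,22) (16.5,31) (15,36.5) (10,39.5) (5,40) (2,31)
edge 0: (1.5,20)→(7,7)  cross = 1.5·7 − 7·20 = -129.5000; (r_i+r_j)·cross = 8.5·-129.5000 = -1100.7500
edge 1: (7,7)→(14.5,3)  cross = 7·3 − 14.5·7 = -80.5000; (r_i+r_j)·cross = 21.5·-80.5000 = -1730.7500
edge 2: (14.5,3)→(15,4.5)  cross = 14.5·4.5 − 15·3 = 20.2500; (r_i+r_j)·cross = 29.5·20.2500 = 597.3750
edge 3: (15,4.5)→(16.5,22)  cross = 15·22 − 16.5·4.5 = 255.7500; (r_i+r_j)·cross = 31.5·255.7500 = 8056.1250
edge 4: (16.5,22)→(16.5,31)  cross = 16.5·31 − 16.5·22 = 148.5000; (r_i+r_j)·cross = 33·148.5000 = 4900.5000
edge 5: (16.5,31)→(15,36.5)  cross = 16.5·36.5 − 15·31 = 137.2500; (r_i+r_j)·cross = 31.5·137.2500 = 4323.3750
edge 6: (15,36.5)→(10,39.5)  cross = 15·39.5 − 10·36.5 = 227.5000; (r_i+r_j)·cross = 25·227.5000 = 5687.5000
edge 7: (10,39.5)→(5,40)  cross = 10·40 − 5·39.5 = 202.5000; (r_i+r_j)·cross = 15·202.5000 = 3037.5000
edge 8: (5,40)→(2,31)  cross = 5·31 − 2·40 = 75.0000; (r_i+r_j)·cross = 7·75.0000 = 525.0000
edge 9: (2,31)→(1.5,20)  cross = 2·20 − 1.5·31 = -6.5000; (r_i+r_j)·cross = 3.5·-6.5000 = -22.7500
Σcross = 850.2500 → A = |Σcross|/2 = 425.1250 mm²
Σ(r_i+r_j)·cross = 24273.1250 → first moment M = |Σ|/6 = 4045.5208
R_c = M/A = 4045.5208/425.1250 = 9.5161 mm
θ = 310° = 5.410521 rad
V = θ·R_c·A = 5.410521·9.5161·425.1250 = 21888.374 mm³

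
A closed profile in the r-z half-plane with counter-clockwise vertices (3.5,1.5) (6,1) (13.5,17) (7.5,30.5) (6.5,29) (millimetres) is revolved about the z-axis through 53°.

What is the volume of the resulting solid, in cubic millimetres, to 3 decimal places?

Profile (r,z), 5 vertices: (3.5,1.5) (6,1) (13.5,17) (7.5,30.5) (6.5,29)
edge 0: (3.5,1.5)→(6,1)  cross = 3.5·1 − 6·1.5 = -5.5000; (r_i+r_j)·cross = 9.5·-5.5000 = -52.2500
edge 1: (6,1)→(13.5,17)  cross = 6·17 − 13.5·1 = 88.5000; (r_i+r_j)·cross = 19.5·88.5000 = 1725.7500
edge 2: (13.5,17)→(7.5,30.5)  cross = 13.5·30.5 − 7.5·17 = 284.2500; (r_i+r_j)·cross = 21·284.2500 = 5969.2500
edge 3: (7.5,30.5)→(6.5,29)  cross = 7.5·29 − 6.5·30.5 = 19.2500; (r_i+r_j)·cross = 14·19.2500 = 269.5000
edge 4: (6.5,29)→(3.5,1.5)  cross = 6.5·1.5 − 3.5·29 = -91.7500; (r_i+r_j)·cross = 10·-91.7500 = -917.5000
Σcross = 294.7500 → A = |Σcross|/2 = 147.3750 mm²
Σ(r_i+r_j)·cross = 6994.7500 → first moment M = |Σ|/6 = 1165.7917
R_c = M/A = 1165.7917/147.3750 = 7.9104 mm
θ = 53° = 0.925025 rad
V = θ·R_c·A = 0.925025·7.9104·147.3750 = 1078.386 mm³

Volume = 1078.386 mm³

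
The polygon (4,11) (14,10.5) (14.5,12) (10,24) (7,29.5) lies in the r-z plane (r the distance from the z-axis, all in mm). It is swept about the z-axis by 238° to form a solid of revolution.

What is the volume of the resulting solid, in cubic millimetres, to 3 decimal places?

Volume = 3964.795 mm³

Profile (r,z), 5 vertices: (4,11) (14,10.5) (14.5,12) (10,24) (7,29.5)
edge 0: (4,11)→(14,10.5)  cross = 4·10.5 − 14·11 = -112.0000; (r_i+r_j)·cross = 18·-112.0000 = -2016.0000
edge 1: (14,10.5)→(14.5,12)  cross = 14·12 − 14.5·10.5 = 15.7500; (r_i+r_j)·cross = 28.5·15.7500 = 448.8750
edge 2: (14.5,12)→(10,24)  cross = 14.5·24 − 10·12 = 228.0000; (r_i+r_j)·cross = 24.5·228.0000 = 5586.0000
edge 3: (10,24)→(7,29.5)  cross = 10·29.5 − 7·24 = 127.0000; (r_i+r_j)·cross = 17·127.0000 = 2159.0000
edge 4: (7,29.5)→(4,11)  cross = 7·11 − 4·29.5 = -41.0000; (r_i+r_j)·cross = 11·-41.0000 = -451.0000
Σcross = 217.7500 → A = |Σcross|/2 = 108.8750 mm²
Σ(r_i+r_j)·cross = 5726.8750 → first moment M = |Σ|/6 = 954.4792
R_c = M/A = 954.4792/108.8750 = 8.7667 mm
θ = 238° = 4.153884 rad
V = θ·R_c·A = 4.153884·8.7667·108.8750 = 3964.795 mm³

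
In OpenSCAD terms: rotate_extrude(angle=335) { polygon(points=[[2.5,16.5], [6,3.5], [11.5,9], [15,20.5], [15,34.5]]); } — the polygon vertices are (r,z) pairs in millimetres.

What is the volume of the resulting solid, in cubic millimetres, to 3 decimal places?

Volume = 10977.710 mm³

Profile (r,z), 5 vertices: (2.5,16.5) (6,3.5) (11.5,9) (15,20.5) (15,34.5)
edge 0: (2.5,16.5)→(6,3.5)  cross = 2.5·3.5 − 6·16.5 = -90.2500; (r_i+r_j)·cross = 8.5·-90.2500 = -767.1250
edge 1: (6,3.5)→(11.5,9)  cross = 6·9 − 11.5·3.5 = 13.7500; (r_i+r_j)·cross = 17.5·13.7500 = 240.6250
edge 2: (11.5,9)→(15,20.5)  cross = 11.5·20.5 − 15·9 = 100.7500; (r_i+r_j)·cross = 26.5·100.7500 = 2669.8750
edge 3: (15,20.5)→(15,34.5)  cross = 15·34.5 − 15·20.5 = 210.0000; (r_i+r_j)·cross = 30·210.0000 = 6300.0000
edge 4: (15,34.5)→(2.5,16.5)  cross = 15·16.5 − 2.5·34.5 = 161.2500; (r_i+r_j)·cross = 17.5·161.2500 = 2821.8750
Σcross = 395.5000 → A = |Σcross|/2 = 197.7500 mm²
Σ(r_i+r_j)·cross = 11265.2500 → first moment M = |Σ|/6 = 1877.5417
R_c = M/A = 1877.5417/197.7500 = 9.4945 mm
θ = 335° = 5.846853 rad
V = θ·R_c·A = 5.846853·9.4945·197.7500 = 10977.710 mm³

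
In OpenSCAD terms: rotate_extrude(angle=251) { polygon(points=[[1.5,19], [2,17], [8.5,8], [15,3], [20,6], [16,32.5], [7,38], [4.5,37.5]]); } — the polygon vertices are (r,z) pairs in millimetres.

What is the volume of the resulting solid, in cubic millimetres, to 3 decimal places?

Profile (r,z), 8 vertices: (1.5,19) (2,17) (8.5,8) (15,3) (20,6) (16,32.5) (7,38) (4.5,37.5)
edge 0: (1.5,19)→(2,17)  cross = 1.5·17 − 2·19 = -12.5000; (r_i+r_j)·cross = 3.5·-12.5000 = -43.7500
edge 1: (2,17)→(8.5,8)  cross = 2·8 − 8.5·17 = -128.5000; (r_i+r_j)·cross = 10.5·-128.5000 = -1349.2500
edge 2: (8.5,8)→(15,3)  cross = 8.5·3 − 15·8 = -94.5000; (r_i+r_j)·cross = 23.5·-94.5000 = -2220.7500
edge 3: (15,3)→(20,6)  cross = 15·6 − 20·3 = 30.0000; (r_i+r_j)·cross = 35·30.0000 = 1050.0000
edge 4: (20,6)→(16,32.5)  cross = 20·32.5 − 16·6 = 554.0000; (r_i+r_j)·cross = 36·554.0000 = 19944.0000
edge 5: (16,32.5)→(7,38)  cross = 16·38 − 7·32.5 = 380.5000; (r_i+r_j)·cross = 23·380.5000 = 8751.5000
edge 6: (7,38)→(4.5,37.5)  cross = 7·37.5 − 4.5·38 = 91.5000; (r_i+r_j)·cross = 11.5·91.5000 = 1052.2500
edge 7: (4.5,37.5)→(1.5,19)  cross = 4.5·19 − 1.5·37.5 = 29.2500; (r_i+r_j)·cross = 6·29.2500 = 175.5000
Σcross = 849.7500 → A = |Σcross|/2 = 424.8750 mm²
Σ(r_i+r_j)·cross = 27359.5000 → first moment M = |Σ|/6 = 4559.9167
R_c = M/A = 4559.9167/424.8750 = 10.7324 mm
θ = 251° = 4.380776 rad
V = θ·R_c·A = 4.380776·10.7324·424.8750 = 19975.975 mm³

Volume = 19975.975 mm³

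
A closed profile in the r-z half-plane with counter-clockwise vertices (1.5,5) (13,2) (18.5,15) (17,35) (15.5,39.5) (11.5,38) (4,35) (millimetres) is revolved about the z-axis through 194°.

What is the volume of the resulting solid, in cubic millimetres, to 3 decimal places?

Profile (r,z), 7 vertices: (1.5,5) (13,2) (18.5,15) (17,35) (15.5,39.5) (11.5,38) (4,35)
edge 0: (1.5,5)→(13,2)  cross = 1.5·2 − 13·5 = -62.0000; (r_i+r_j)·cross = 14.5·-62.0000 = -899.0000
edge 1: (13,2)→(18.5,15)  cross = 13·15 − 18.5·2 = 158.0000; (r_i+r_j)·cross = 31.5·158.0000 = 4977.0000
edge 2: (18.5,15)→(17,35)  cross = 18.5·35 − 17·15 = 392.5000; (r_i+r_j)·cross = 35.5·392.5000 = 13933.7500
edge 3: (17,35)→(15.5,39.5)  cross = 17·39.5 − 15.5·35 = 129.0000; (r_i+r_j)·cross = 32.5·129.0000 = 4192.5000
edge 4: (15.5,39.5)→(11.5,38)  cross = 15.5·38 − 11.5·39.5 = 134.7500; (r_i+r_j)·cross = 27·134.7500 = 3638.2500
edge 5: (11.5,38)→(4,35)  cross = 11.5·35 − 4·38 = 250.5000; (r_i+r_j)·cross = 15.5·250.5000 = 3882.7500
edge 6: (4,35)→(1.5,5)  cross = 4·5 − 1.5·35 = -32.5000; (r_i+r_j)·cross = 5.5·-32.5000 = -178.7500
Σcross = 970.2500 → A = |Σcross|/2 = 485.1250 mm²
Σ(r_i+r_j)·cross = 29546.5000 → first moment M = |Σ|/6 = 4924.4167
R_c = M/A = 4924.4167/485.1250 = 10.1508 mm
θ = 194° = 3.385939 rad
V = θ·R_c·A = 3.385939·10.1508·485.1250 = 16673.773 mm³

Volume = 16673.773 mm³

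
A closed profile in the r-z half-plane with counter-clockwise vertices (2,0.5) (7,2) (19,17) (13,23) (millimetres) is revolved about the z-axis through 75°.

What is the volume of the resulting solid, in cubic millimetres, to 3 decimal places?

Volume = 1839.141 mm³

Profile (r,z), 4 vertices: (2,0.5) (7,2) (19,17) (13,23)
edge 0: (2,0.5)→(7,2)  cross = 2·2 − 7·0.5 = 0.5000; (r_i+r_j)·cross = 9·0.5000 = 4.5000
edge 1: (7,2)→(19,17)  cross = 7·17 − 19·2 = 81.0000; (r_i+r_j)·cross = 26·81.0000 = 2106.0000
edge 2: (19,17)→(13,23)  cross = 19·23 − 13·17 = 216.0000; (r_i+r_j)·cross = 32·216.0000 = 6912.0000
edge 3: (13,23)→(2,0.5)  cross = 13·0.5 − 2·23 = -39.5000; (r_i+r_j)·cross = 15·-39.5000 = -592.5000
Σcross = 258.0000 → A = |Σcross|/2 = 129.0000 mm²
Σ(r_i+r_j)·cross = 8430.0000 → first moment M = |Σ|/6 = 1405.0000
R_c = M/A = 1405.0000/129.0000 = 10.8915 mm
θ = 75° = 1.308997 rad
V = θ·R_c·A = 1.308997·10.8915·129.0000 = 1839.141 mm³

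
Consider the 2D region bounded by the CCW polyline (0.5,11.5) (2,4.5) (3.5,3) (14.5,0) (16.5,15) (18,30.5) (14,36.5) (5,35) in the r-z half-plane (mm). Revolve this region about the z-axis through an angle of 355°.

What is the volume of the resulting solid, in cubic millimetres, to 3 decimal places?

Volume = 28215.827 mm³

Profile (r,z), 8 vertices: (0.5,11.5) (2,4.5) (3.5,3) (14.5,0) (16.5,15) (18,30.5) (14,36.5) (5,35)
edge 0: (0.5,11.5)→(2,4.5)  cross = 0.5·4.5 − 2·11.5 = -20.7500; (r_i+r_j)·cross = 2.5·-20.7500 = -51.8750
edge 1: (2,4.5)→(3.5,3)  cross = 2·3 − 3.5·4.5 = -9.7500; (r_i+r_j)·cross = 5.5·-9.7500 = -53.6250
edge 2: (3.5,3)→(14.5,0)  cross = 3.5·0 − 14.5·3 = -43.5000; (r_i+r_j)·cross = 18·-43.5000 = -783.0000
edge 3: (14.5,0)→(16.5,15)  cross = 14.5·15 − 16.5·0 = 217.5000; (r_i+r_j)·cross = 31·217.5000 = 6742.5000
edge 4: (16.5,15)→(18,30.5)  cross = 16.5·30.5 − 18·15 = 233.2500; (r_i+r_j)·cross = 34.5·233.2500 = 8047.1250
edge 5: (18,30.5)→(14,36.5)  cross = 18·36.5 − 14·30.5 = 230.0000; (r_i+r_j)·cross = 32·230.0000 = 7360.0000
edge 6: (14,36.5)→(5,35)  cross = 14·35 − 5·36.5 = 307.5000; (r_i+r_j)·cross = 19·307.5000 = 5842.5000
edge 7: (5,35)→(0.5,11.5)  cross = 5·11.5 − 0.5·35 = 40.0000; (r_i+r_j)·cross = 5.5·40.0000 = 220.0000
Σcross = 954.2500 → A = |Σcross|/2 = 477.1250 mm²
Σ(r_i+r_j)·cross = 27323.6250 → first moment M = |Σ|/6 = 4553.9375
R_c = M/A = 4553.9375/477.1250 = 9.5445 mm
θ = 355° = 6.195919 rad
V = θ·R_c·A = 6.195919·9.5445·477.1250 = 28215.827 mm³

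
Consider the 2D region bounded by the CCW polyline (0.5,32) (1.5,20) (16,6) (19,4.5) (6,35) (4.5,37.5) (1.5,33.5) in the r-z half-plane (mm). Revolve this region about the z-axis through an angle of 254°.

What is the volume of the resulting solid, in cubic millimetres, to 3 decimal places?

Volume = 7610.033 mm³

Profile (r,z), 7 vertices: (0.5,32) (1.5,20) (16,6) (19,4.5) (6,35) (4.5,37.5) (1.5,33.5)
edge 0: (0.5,32)→(1.5,20)  cross = 0.5·20 − 1.5·32 = -38.0000; (r_i+r_j)·cross = 2·-38.0000 = -76.0000
edge 1: (1.5,20)→(16,6)  cross = 1.5·6 − 16·20 = -311.0000; (r_i+r_j)·cross = 17.5·-311.0000 = -5442.5000
edge 2: (16,6)→(19,4.5)  cross = 16·4.5 − 19·6 = -42.0000; (r_i+r_j)·cross = 35·-42.0000 = -1470.0000
edge 3: (19,4.5)→(6,35)  cross = 19·35 − 6·4.5 = 638.0000; (r_i+r_j)·cross = 25·638.0000 = 15950.0000
edge 4: (6,35)→(4.5,37.5)  cross = 6·37.5 − 4.5·35 = 67.5000; (r_i+r_j)·cross = 10.5·67.5000 = 708.7500
edge 5: (4.5,37.5)→(1.5,33.5)  cross = 4.5·33.5 − 1.5·37.5 = 94.5000; (r_i+r_j)·cross = 6·94.5000 = 567.0000
edge 6: (1.5,33.5)→(0.5,32)  cross = 1.5·32 − 0.5·33.5 = 31.2500; (r_i+r_j)·cross = 2·31.2500 = 62.5000
Σcross = 440.2500 → A = |Σcross|/2 = 220.1250 mm²
Σ(r_i+r_j)·cross = 10299.7500 → first moment M = |Σ|/6 = 1716.6250
R_c = M/A = 1716.6250/220.1250 = 7.7984 mm
θ = 254° = 4.433136 rad
V = θ·R_c·A = 4.433136·7.7984·220.1250 = 7610.033 mm³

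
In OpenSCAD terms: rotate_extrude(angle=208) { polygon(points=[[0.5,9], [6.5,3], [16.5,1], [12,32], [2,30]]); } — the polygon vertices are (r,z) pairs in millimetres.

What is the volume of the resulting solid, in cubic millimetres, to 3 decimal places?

Profile (r,z), 5 vertices: (0.5,9) (6.5,3) (16.5,1) (12,32) (2,30)
edge 0: (0.5,9)→(6.5,3)  cross = 0.5·3 − 6.5·9 = -57.0000; (r_i+r_j)·cross = 7·-57.0000 = -399.0000
edge 1: (6.5,3)→(16.5,1)  cross = 6.5·1 − 16.5·3 = -43.0000; (r_i+r_j)·cross = 23·-43.0000 = -989.0000
edge 2: (16.5,1)→(12,32)  cross = 16.5·32 − 12·1 = 516.0000; (r_i+r_j)·cross = 28.5·516.0000 = 14706.0000
edge 3: (12,32)→(2,30)  cross = 12·30 − 2·32 = 296.0000; (r_i+r_j)·cross = 14·296.0000 = 4144.0000
edge 4: (2,30)→(0.5,9)  cross = 2·9 − 0.5·30 = 3.0000; (r_i+r_j)·cross = 2.5·3.0000 = 7.5000
Σcross = 715.0000 → A = |Σcross|/2 = 357.5000 mm²
Σ(r_i+r_j)·cross = 17469.5000 → first moment M = |Σ|/6 = 2911.5833
R_c = M/A = 2911.5833/357.5000 = 8.1443 mm
θ = 208° = 3.630285 rad
V = θ·R_c·A = 3.630285·8.1443·357.5000 = 10569.877 mm³

Volume = 10569.877 mm³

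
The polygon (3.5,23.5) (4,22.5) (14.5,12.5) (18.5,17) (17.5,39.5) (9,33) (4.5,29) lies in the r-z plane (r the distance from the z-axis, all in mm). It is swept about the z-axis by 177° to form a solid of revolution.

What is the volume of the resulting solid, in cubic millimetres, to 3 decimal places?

Profile (r,z), 7 vertices: (3.5,23.5) (4,22.5) (14.5,12.5) (18.5,17) (17.5,39.5) (9,33) (4.5,29)
edge 0: (3.5,23.5)→(4,22.5)  cross = 3.5·22.5 − 4·23.5 = -15.2500; (r_i+r_j)·cross = 7.5·-15.2500 = -114.3750
edge 1: (4,22.5)→(14.5,12.5)  cross = 4·12.5 − 14.5·22.5 = -276.2500; (r_i+r_j)·cross = 18.5·-276.2500 = -5110.6250
edge 2: (14.5,12.5)→(18.5,17)  cross = 14.5·17 − 18.5·12.5 = 15.2500; (r_i+r_j)·cross = 33·15.2500 = 503.2500
edge 3: (18.5,17)→(17.5,39.5)  cross = 18.5·39.5 − 17.5·17 = 433.2500; (r_i+r_j)·cross = 36·433.2500 = 15597.0000
edge 4: (17.5,39.5)→(9,33)  cross = 17.5·33 − 9·39.5 = 222.0000; (r_i+r_j)·cross = 26.5·222.0000 = 5883.0000
edge 5: (9,33)→(4.5,29)  cross = 9·29 − 4.5·33 = 112.5000; (r_i+r_j)·cross = 13.5·112.5000 = 1518.7500
edge 6: (4.5,29)→(3.5,23.5)  cross = 4.5·23.5 − 3.5·29 = 4.2500; (r_i+r_j)·cross = 8·4.2500 = 34.0000
Σcross = 495.7500 → A = |Σcross|/2 = 247.8750 mm²
Σ(r_i+r_j)·cross = 18311.0000 → first moment M = |Σ|/6 = 3051.8333
R_c = M/A = 3051.8333/247.8750 = 12.3120 mm
θ = 177° = 3.089233 rad
V = θ·R_c·A = 3.089233·12.3120·247.8750 = 9427.824 mm³

Volume = 9427.824 mm³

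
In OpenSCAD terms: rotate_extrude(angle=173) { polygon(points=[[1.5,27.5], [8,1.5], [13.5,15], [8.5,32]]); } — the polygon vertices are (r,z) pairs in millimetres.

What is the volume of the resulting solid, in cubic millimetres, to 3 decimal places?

Profile (r,z), 4 vertices: (1.5,27.5) (8,1.5) (13.5,15) (8.5,32)
edge 0: (1.5,27.5)→(8,1.5)  cross = 1.5·1.5 − 8·27.5 = -217.7500; (r_i+r_j)·cross = 9.5·-217.7500 = -2068.6250
edge 1: (8,1.5)→(13.5,15)  cross = 8·15 − 13.5·1.5 = 99.7500; (r_i+r_j)·cross = 21.5·99.7500 = 2144.6250
edge 2: (13.5,15)→(8.5,32)  cross = 13.5·32 − 8.5·15 = 304.5000; (r_i+r_j)·cross = 22·304.5000 = 6699.0000
edge 3: (8.5,32)→(1.5,27.5)  cross = 8.5·27.5 − 1.5·32 = 185.7500; (r_i+r_j)·cross = 10·185.7500 = 1857.5000
Σcross = 372.2500 → A = |Σcross|/2 = 186.1250 mm²
Σ(r_i+r_j)·cross = 8632.5000 → first moment M = |Σ|/6 = 1438.7500
R_c = M/A = 1438.7500/186.1250 = 7.7300 mm
θ = 173° = 3.019420 rad
V = θ·R_c·A = 3.019420·7.7300·186.1250 = 4344.190 mm³

Volume = 4344.190 mm³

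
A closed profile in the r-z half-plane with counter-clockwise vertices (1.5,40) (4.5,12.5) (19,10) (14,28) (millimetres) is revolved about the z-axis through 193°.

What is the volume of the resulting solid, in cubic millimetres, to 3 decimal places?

Profile (r,z), 4 vertices: (1.5,40) (4.5,12.5) (19,10) (14,28)
edge 0: (1.5,40)→(4.5,12.5)  cross = 1.5·12.5 − 4.5·40 = -161.2500; (r_i+r_j)·cross = 6·-161.2500 = -967.5000
edge 1: (4.5,12.5)→(19,10)  cross = 4.5·10 − 19·12.5 = -192.5000; (r_i+r_j)·cross = 23.5·-192.5000 = -4523.7500
edge 2: (19,10)→(14,28)  cross = 19·28 − 14·10 = 392.0000; (r_i+r_j)·cross = 33·392.0000 = 12936.0000
edge 3: (14,28)→(1.5,40)  cross = 14·40 − 1.5·28 = 518.0000; (r_i+r_j)·cross = 15.5·518.0000 = 8029.0000
Σcross = 556.2500 → A = |Σcross|/2 = 278.1250 mm²
Σ(r_i+r_j)·cross = 15473.7500 → first moment M = |Σ|/6 = 2578.9583
R_c = M/A = 2578.9583/278.1250 = 9.2727 mm
θ = 193° = 3.368485 rad
V = θ·R_c·A = 3.368485·9.2727·278.1250 = 8687.184 mm³

Volume = 8687.184 mm³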